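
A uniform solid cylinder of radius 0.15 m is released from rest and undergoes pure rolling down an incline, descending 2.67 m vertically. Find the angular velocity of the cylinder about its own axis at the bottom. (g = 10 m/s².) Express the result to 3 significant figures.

For this body I = (1/2)MR², i.e. k = I/(MR²) = 0.5.
The rolling condition ω = v/R makes the rotational term ½I(v/R)² = ½kMv², so KE_total = ½(1+k)Mv² = (3/4)Mv².
Energy conservation Mgh = ½(1+k)Mv² gives v = √(2gh/(1+k)) = √(2 × 10 × 2.67 / 1.5) = 5.967 m/s.
The angular speed follows from ω = v/R = 5.967/0.15 ≈ 39.8 rad/s.

ω ≈ 39.8 rad/s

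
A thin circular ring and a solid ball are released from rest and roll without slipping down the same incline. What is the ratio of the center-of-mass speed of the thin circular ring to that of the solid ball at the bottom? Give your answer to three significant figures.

Each satisfies Mgh = ½(1+k)Mv² with k = I/(MR²), so v ∝ 1/√(1+k).
For the thin circular ring k = 1; for the solid ball k = 0.4.
v₁/v₂ = √((1+k₂)/(1+k₁)) = √(1.4/2) ≈ 0.837.

v_ratio ≈ 0.837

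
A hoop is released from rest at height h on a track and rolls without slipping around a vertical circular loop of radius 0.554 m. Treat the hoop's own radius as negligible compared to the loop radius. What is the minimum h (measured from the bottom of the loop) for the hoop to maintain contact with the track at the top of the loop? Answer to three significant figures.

With I = MR², the ratio k = I/(MR²) is 1.
At the top of the loop, the minimum-contact condition is Mg = Mv_top²/r, so v_top² = gr.
With ω = v/R, the kinetic energy at speed v is ½(1+k)Mv² = Mv².
Energy conservation from release (height h) to the top (height 2r): Mgh = Mg(2r) + M·gr.
Thus h_min = 2r + (1+k)r/2 = r(2 + 2/2) = 0.554 × 3 ≈ 1.66 m.

h_min ≈ 1.66 m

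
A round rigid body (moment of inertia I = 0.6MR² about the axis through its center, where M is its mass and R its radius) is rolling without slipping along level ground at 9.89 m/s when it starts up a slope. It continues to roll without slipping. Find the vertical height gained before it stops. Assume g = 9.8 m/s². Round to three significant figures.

With I = 0.6MR², the ratio k = I/(MR²) is 0.6.
Since it rolls without slipping, ω = v/R and KE = ½Mv² + ½Iω² = ½(1+k)Mv² = (4/5)Mv².
At the top the kinetic energy is zero, so (4/5)Mv₀² = Mgh.
Thus h = (1+k)v₀²/(2g) = 1.6 × 9.89² / (2 × 9.8) ≈ 7.98 m.

h ≈ 7.98 m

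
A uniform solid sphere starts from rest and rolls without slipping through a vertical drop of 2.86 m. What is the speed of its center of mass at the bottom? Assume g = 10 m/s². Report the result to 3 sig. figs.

v ≈ 6.39 m/s

Here I = (2/5)MR², so the shape factor k = I/(MR²) = 0.4.
Pure rolling means v = ωR; then KE = ½Mv² + ½I(v/R)² = ½(1+k)Mv² = (7/10)Mv².
Setting Mgh = (7/10)Mv² gives v = √(2gh/(1+k)) = √(2·10·2.86/1.4) ≈ 6.39 m/s.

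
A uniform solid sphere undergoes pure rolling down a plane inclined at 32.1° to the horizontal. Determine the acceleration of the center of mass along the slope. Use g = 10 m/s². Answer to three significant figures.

a ≈ 3.80 m/s²

The moment of inertia is (2/5)MR², giving k ≡ I/(MR²) = 0.4.
Translational: Mg sinθ − f = Ma. Rotational about the CM: fR = Iα = kMRa, so f = kMa.
Eliminating f: Mg sinθ = (1+k)Ma, so a = g sinθ/(1+k) = 10 × sin32.1° / 1.4 ≈ 3.80 m/s².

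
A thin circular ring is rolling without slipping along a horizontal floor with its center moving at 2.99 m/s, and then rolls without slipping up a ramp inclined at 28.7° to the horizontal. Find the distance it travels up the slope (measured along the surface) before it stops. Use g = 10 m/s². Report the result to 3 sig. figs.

d ≈ 1.86 m

The moment of inertia is MR², giving k ≡ I/(MR²) = 1.
Pure rolling means v = ωR; then KE = ½Mv² + ½I(v/R)² = ½(1+k)Mv² = Mv².
Setting this equal to Mgh gives the vertical rise h = (1+k)v₀²/(2g) = 2×2.99²/(2×10) = 0.894 m.
Along the incline, d = h/sinθ = 0.894/sin28.7° ≈ 1.86 m.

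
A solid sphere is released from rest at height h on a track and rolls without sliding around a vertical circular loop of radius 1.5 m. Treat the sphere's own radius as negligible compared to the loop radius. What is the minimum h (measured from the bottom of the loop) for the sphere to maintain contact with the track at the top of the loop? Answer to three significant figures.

h_min ≈ 4.05 m

The moment of inertia is (2/5)MR², giving k ≡ I/(MR²) = 0.4.
At the top of the loop, the minimum-contact condition is Mg = Mv_top²/r, so v_top² = gr.
With ω = v/R, the kinetic energy at speed v is ½(1+k)Mv² = (7/10)Mv².
Energy conservation from release (height h) to the top (height 2r): Mgh = Mg(2r) + (7/10)M·gr.
Thus h_min = 2r + (1+k)r/2 = r(2 + 1.4/2) = 1.5 × 2.7 ≈ 4.05 m.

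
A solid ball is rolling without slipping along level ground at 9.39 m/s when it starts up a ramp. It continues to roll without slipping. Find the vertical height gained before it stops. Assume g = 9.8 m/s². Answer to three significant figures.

For this body I = (2/5)MR², i.e. k = I/(MR²) = 0.4.
The rolling condition ω = v/R makes the rotational term ½I(v/R)² = ½kMv², so KE_total = ½(1+k)Mv² = (7/10)Mv².
At the top the kinetic energy is zero, so (7/10)Mv₀² = Mgh.
Thus h = (1+k)v₀²/(2g) = 1.4 × 9.39² / (2 × 9.8) ≈ 6.30 m.

h ≈ 6.30 m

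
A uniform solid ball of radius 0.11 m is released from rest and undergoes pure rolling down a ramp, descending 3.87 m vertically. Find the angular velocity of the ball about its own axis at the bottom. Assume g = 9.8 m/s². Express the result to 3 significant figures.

For this body I = (2/5)MR², i.e. k = I/(MR²) = 0.4.
The rolling condition ω = v/R makes the rotational term ½I(v/R)² = ½kMv², so KE_total = ½(1+k)Mv² = (7/10)Mv².
Energy conservation Mgh = ½(1+k)Mv² gives v = √(2gh/(1+k)) = √(2 × 9.8 × 3.87 / 1.4) = 7.361 m/s.
Then ω = v/R = 7.361 / 0.11 ≈ 66.9 rad/s.

ω ≈ 66.9 rad/s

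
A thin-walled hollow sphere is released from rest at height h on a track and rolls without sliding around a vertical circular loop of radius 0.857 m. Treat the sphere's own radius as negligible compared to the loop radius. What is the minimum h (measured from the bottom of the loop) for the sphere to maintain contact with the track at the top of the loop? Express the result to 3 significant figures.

h_min ≈ 2.43 m

With I = (2/3)MR², the ratio k = I/(MR²) is 2/3.
At the top of the loop, the minimum-contact condition is Mg = Mv_top²/r, so v_top² = gr.
With ω = v/R, the kinetic energy at speed v is ½(1+k)Mv² = (5/6)Mv².
Energy conservation from release (height h) to the top (height 2r): Mgh = Mg(2r) + (5/6)M·gr.
Thus h_min = 2r + (1+k)r/2 = r(2 + 1.667/2) = 0.857 × 2.833 ≈ 2.43 m.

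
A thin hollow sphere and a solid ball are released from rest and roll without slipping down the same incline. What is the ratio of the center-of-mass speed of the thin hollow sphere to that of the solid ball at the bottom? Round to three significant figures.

Each satisfies Mgh = ½(1+k)Mv² with k = I/(MR²), so v ∝ 1/√(1+k).
For the thin hollow sphere k = 2/3; for the solid ball k = 0.4.
v₁/v₂ = √((1+k₂)/(1+k₁)) = √(1.4/1.667) ≈ 0.917.

v_ratio ≈ 0.917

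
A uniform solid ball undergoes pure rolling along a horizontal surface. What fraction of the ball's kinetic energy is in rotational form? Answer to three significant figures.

Here I = (2/5)MR², so the shape factor k = I/(MR²) = 0.4.
Since ω = v/R, the translational part is ½Mv² and the rotational part is ½I(v/R)² = ½kMv²; the total is ½(1+k)Mv².
The rotational fraction is therefore k/(1+k) = 0.4/1.4 ≈ 0.286.

fraction ≈ 0.286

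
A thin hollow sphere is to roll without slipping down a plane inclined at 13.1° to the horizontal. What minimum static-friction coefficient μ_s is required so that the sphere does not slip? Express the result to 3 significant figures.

Here I = (2/3)MR², so the shape factor k = I/(MR²) = 2/3.
Along the incline Mg sinθ − f = Ma, and torque about the center fR = Iα = kMR²(a/R) gives f = kMa.
These give a = g sinθ/(1+k) and the required friction f = kMg sinθ/(1+k).
With N = Mg cosθ, the no-slip condition f ≤ μN gives μ_min = f/N = k tanθ/(1+k).
μ_min = (2/3) × tan13.1° / 1.667 ≈ 0.0931.

μ_min ≈ 0.0931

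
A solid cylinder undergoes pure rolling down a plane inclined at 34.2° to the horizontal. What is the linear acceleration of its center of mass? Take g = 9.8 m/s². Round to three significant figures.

a ≈ 3.67 m/s²

The moment of inertia is (1/2)MR², giving k ≡ I/(MR²) = 0.5.
Translational: Mg sinθ − f = Ma. Rotational about the CM: fR = Iα = kMRa, so f = kMa.
Eliminating f: Mg sinθ = (1+k)Ma, so a = g sinθ/(1+k) = 9.8 × sin34.2° / 1.5 ≈ 3.67 m/s².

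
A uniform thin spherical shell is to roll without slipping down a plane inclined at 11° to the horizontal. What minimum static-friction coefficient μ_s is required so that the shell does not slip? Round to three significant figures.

μ_min ≈ 0.0778

Here I = (2/3)MR², so the shape factor k = I/(MR²) = 2/3.
Newton's second law down the slope: Mg sinθ − f = Ma. The torque equation fR = Iα (with α = a/R) gives f = kMa.
These give a = g sinθ/(1+k) and the required friction f = kMg sinθ/(1+k).
The normal force is N = Mg cosθ, so μ_min = f/N = k tanθ/(1+k).
μ_min = (2/3) × tan11° / 1.667 ≈ 0.0778.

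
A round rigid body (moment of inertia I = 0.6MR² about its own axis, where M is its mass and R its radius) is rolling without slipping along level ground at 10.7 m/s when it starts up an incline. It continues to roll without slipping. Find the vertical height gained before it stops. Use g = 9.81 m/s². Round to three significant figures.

h ≈ 9.34 m

The moment of inertia is 0.6MR², giving k ≡ I/(MR²) = 0.6.
Pure rolling means v = ωR; then KE = ½Mv² + ½I(v/R)² = ½(1+k)Mv² = (4/5)Mv².
At the top the kinetic energy is zero, so (4/5)Mv₀² = Mgh.
Thus h = (1+k)v₀²/(2g) = 1.6 × 10.7² / (2 × 9.81) ≈ 9.34 m.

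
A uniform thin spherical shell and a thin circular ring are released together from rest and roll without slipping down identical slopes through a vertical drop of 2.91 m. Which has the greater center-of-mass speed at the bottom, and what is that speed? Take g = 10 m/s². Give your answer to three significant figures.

the uniform thin spherical shell, at v ≈ 5.91 m/s

For rolling without slipping, Mgh = ½(1+k)Mv² where k = I/(MR²), so v = √(2gh/(1+k)).
Uniform thin spherical shell: k = 2/3, giving v = √(2×10×2.91/1.667) = 5.909 m/s.
Thin circular ring: k = 1, giving v = √(2×10×2.91/2) = 5.394 m/s.
The smaller k wins: the uniform thin spherical shell, at ≈ 5.91 m/s.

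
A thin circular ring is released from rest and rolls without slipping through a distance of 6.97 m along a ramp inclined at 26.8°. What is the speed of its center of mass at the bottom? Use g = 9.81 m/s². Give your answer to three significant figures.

v ≈ 5.55 m/s

With I = MR², the ratio k = I/(MR²) is 1.
Since it rolls without slipping, ω = v/R and KE = ½Mv² + ½Iω² = ½(1+k)Mv² = Mv².
The vertical drop is h = L sinθ = 6.97 × sin26.8° = 3.143 m.
Setting Mgh = Mv² gives v = √(2gh/(1+k)) = √(2·9.81·3.143/2) ≈ 5.55 m/s.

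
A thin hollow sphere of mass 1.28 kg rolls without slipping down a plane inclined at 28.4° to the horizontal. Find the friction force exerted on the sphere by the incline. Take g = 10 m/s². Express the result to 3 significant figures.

f ≈ 2.44 N

With I = (2/3)MR², the ratio k = I/(MR²) is 2/3.
Newton's second law down the slope: Mg sinθ − f = Ma. The torque equation fR = Iα (with α = a/R) gives f = kMa.
Combining, a = g sinθ/(1+k) and f = kMa = kMg sinθ/(1+k).
f = (2/3) × 1.28 × 10 × sin28.4° / 1.667 ≈ 2.44 N.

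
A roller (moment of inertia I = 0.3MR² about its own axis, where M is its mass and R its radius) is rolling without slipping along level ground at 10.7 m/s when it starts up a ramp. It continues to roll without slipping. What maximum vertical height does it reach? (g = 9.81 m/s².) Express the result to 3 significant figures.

h ≈ 7.59 m

The moment of inertia is 0.3MR², giving k ≡ I/(MR²) = 0.3.
The rolling condition ω = v/R makes the rotational term ½I(v/R)² = ½kMv², so KE_total = ½(1+k)Mv² = (13/20)Mv².
All of this converts to potential energy at the highest point: (13/20)Mv₀² = Mgh.
Thus h = (1+k)v₀²/(2g) = 1.3 × 10.7² / (2 × 9.81) ≈ 7.59 m.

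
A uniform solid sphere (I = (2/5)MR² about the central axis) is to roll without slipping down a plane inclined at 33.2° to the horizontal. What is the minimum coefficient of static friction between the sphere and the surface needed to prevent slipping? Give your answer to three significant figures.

The moment of inertia is (2/5)MR², giving k ≡ I/(MR²) = 0.4.
Translational: Mg sinθ − f = Ma. Rotational about the CM: fR = Iα = kMRa, so f = kMa.
These give a = g sinθ/(1+k) and the required friction f = kMg sinθ/(1+k).
With N = Mg cosθ, the no-slip condition f ≤ μN gives μ_min = f/N = k tanθ/(1+k).
μ_min = 0.4 × tan33.2° / 1.4 ≈ 0.187.

μ_min ≈ 0.187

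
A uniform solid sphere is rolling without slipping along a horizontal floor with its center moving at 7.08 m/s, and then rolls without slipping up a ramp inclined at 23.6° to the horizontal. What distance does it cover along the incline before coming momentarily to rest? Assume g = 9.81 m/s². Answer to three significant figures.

d ≈ 8.93 m

With I = (2/5)MR², the ratio k = I/(MR²) is 0.4.
Since it rolls without slipping, ω = v/R and KE = ½Mv² + ½Iω² = ½(1+k)Mv² = (7/10)Mv².
Setting this equal to Mgh gives the vertical rise h = (1+k)v₀²/(2g) = 1.4×7.08²/(2×9.81) = 3.577 m.
The distance along the slope is d = h/sinθ = 3.577/sin23.6° ≈ 8.93 m.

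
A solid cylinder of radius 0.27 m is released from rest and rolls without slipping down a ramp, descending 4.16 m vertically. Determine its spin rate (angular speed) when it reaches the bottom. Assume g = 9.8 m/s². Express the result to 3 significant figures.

The moment of inertia is (1/2)MR², giving k ≡ I/(MR²) = 0.5.
Since it rolls without slipping, ω = v/R and KE = ½Mv² + ½Iω² = ½(1+k)Mv² = (3/4)Mv².
Energy conservation Mgh = ½(1+k)Mv² gives v = √(2gh/(1+k)) = √(2 × 9.8 × 4.16 / 1.5) = 7.373 m/s.
Then ω = v/R = 7.373 / 0.27 ≈ 27.3 rad/s.

ω ≈ 27.3 rad/s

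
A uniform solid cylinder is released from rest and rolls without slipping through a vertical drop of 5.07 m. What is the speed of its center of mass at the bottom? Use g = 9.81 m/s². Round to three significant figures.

Here I = (1/2)MR², so the shape factor k = I/(MR²) = 0.5.
The rolling condition ω = v/R makes the rotational term ½I(v/R)² = ½kMv², so KE_total = ½(1+k)Mv² = (3/4)Mv².
Setting Mgh = (3/4)Mv² gives v = √(2gh/(1+k)) = √(2·9.81·5.07/1.5) ≈ 8.14 m/s.

v ≈ 8.14 m/s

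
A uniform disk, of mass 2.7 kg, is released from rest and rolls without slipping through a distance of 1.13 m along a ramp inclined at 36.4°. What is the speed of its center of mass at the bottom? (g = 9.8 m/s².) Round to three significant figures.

v ≈ 2.96 m/s

With I = (1/2)MR², the ratio k = I/(MR²) is 0.5.
Rolling without slipping gives ω = v/R, so the total kinetic energy is ½Mv² + ½Iω² = ½(1+k)Mv² = (3/4)Mv².
The vertical drop is h = L sinθ = 1.13 × sin36.4° = 0.6706 m.
Setting Mgh = (3/4)Mv² gives v = √(2gh/(1+k)) = √(2·9.8·0.6706/1.5) ≈ 2.96 m/s.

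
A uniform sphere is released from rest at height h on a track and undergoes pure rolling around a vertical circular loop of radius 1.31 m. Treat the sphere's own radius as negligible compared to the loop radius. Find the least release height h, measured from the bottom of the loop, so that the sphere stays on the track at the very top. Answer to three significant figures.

The moment of inertia is (2/5)MR², giving k ≡ I/(MR²) = 0.4.
At the top, contact is just lost when gravity alone supplies the centripetal force: Mg = Mv_top²/r, i.e. v_top² = gr.
With ω = v/R, the kinetic energy at speed v is ½(1+k)Mv² = (7/10)Mv².
Energy conservation from release (height h) to the top (height 2r): Mgh = Mg(2r) + (7/10)M·gr.
Thus h_min = 2r + (1+k)r/2 = r(2 + 1.4/2) = 1.31 × 2.7 ≈ 3.54 m.

h_min ≈ 3.54 m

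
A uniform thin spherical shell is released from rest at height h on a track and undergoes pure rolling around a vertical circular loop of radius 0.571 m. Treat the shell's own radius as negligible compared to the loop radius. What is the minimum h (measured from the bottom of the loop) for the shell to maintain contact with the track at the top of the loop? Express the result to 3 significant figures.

h_min ≈ 1.62 m

For this body I = (2/3)MR², i.e. k = I/(MR²) = 2/3.
At the top of the loop, the minimum-contact condition is Mg = Mv_top²/r, so v_top² = gr.
With ω = v/R, the kinetic energy at speed v is ½(1+k)Mv² = (5/6)Mv².
Energy conservation from release (height h) to the top (height 2r): Mgh = Mg(2r) + (5/6)M·gr.
Thus h_min = 2r + (1+k)r/2 = r(2 + 1.667/2) = 0.571 × 2.833 ≈ 1.62 m.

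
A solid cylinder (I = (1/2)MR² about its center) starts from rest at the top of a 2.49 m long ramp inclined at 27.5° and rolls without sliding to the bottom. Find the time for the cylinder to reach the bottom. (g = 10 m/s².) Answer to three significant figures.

The moment of inertia is (1/2)MR², giving k ≡ I/(MR²) = 0.5.
Translational: Mg sinθ − f = Ma. Rotational about the CM: fR = Iα = kMRa, so f = kMa.
Hence a = g sinθ/(1+k) = 10×sin27.5°/1.5 = 3.078 m/s².
Starting from rest, L = ½at², so t = √(2L/a) = √(2×2.49/3.078) ≈ 1.27 s.

t ≈ 1.27 s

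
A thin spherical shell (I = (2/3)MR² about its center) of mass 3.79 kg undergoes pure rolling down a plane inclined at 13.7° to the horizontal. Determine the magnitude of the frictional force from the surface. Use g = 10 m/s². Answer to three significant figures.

For this body I = (2/3)MR², i.e. k = I/(MR²) = 2/3.
Along the incline Mg sinθ − f = Ma, and torque about the center fR = Iα = kMR²(a/R) gives f = kMa.
Combining, a = g sinθ/(1+k) and f = kMa = kMg sinθ/(1+k).
f = (2/3) × 3.79 × 10 × sin13.7° / 1.667 ≈ 3.59 N.

f ≈ 3.59 N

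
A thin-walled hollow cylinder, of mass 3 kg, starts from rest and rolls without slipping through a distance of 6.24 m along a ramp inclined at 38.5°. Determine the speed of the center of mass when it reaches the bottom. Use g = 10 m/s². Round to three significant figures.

The moment of inertia is MR², giving k ≡ I/(MR²) = 1.
Pure rolling means v = ωR; then KE = ½Mv² + ½I(v/R)² = ½(1+k)Mv² = Mv².
The vertical drop is h = L sinθ = 6.24 × sin38.5° = 3.884 m.
Setting Mgh = Mv² gives v = √(2gh/(1+k)) = √(2·10·3.884/2) ≈ 6.23 m/s.

v ≈ 6.23 m/s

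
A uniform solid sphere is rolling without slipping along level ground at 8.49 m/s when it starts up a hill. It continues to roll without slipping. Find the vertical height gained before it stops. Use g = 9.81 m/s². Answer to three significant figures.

The moment of inertia is (2/5)MR², giving k ≡ I/(MR²) = 0.4.
The rolling condition ω = v/R makes the rotational term ½I(v/R)² = ½kMv², so KE_total = ½(1+k)Mv² = (7/10)Mv².
At the top the kinetic energy is zero, so (7/10)Mv₀² = Mgh.
Thus h = (1+k)v₀²/(2g) = 1.4 × 8.49² / (2 × 9.81) ≈ 5.14 m.

h ≈ 5.14 m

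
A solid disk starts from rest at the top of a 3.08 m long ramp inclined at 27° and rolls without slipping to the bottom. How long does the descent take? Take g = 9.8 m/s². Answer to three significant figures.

The moment of inertia is (1/2)MR², giving k ≡ I/(MR²) = 0.5.
Along the incline Mg sinθ − f = Ma, and torque about the center fR = Iα = kMR²(a/R) gives f = kMa.
Hence a = g sinθ/(1+k) = 9.8×sin27°/1.5 = 2.966 m/s².
Starting from rest, L = ½at², so t = √(2L/a) = √(2×3.08/2.966) ≈ 1.44 s.

t ≈ 1.44 s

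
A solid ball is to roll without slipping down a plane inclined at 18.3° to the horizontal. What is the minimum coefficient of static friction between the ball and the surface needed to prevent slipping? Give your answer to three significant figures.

μ_min ≈ 0.0945

For this body I = (2/5)MR², i.e. k = I/(MR²) = 0.4.
Translational: Mg sinθ − f = Ma. Rotational about the CM: fR = Iα = kMRa, so f = kMa.
These give a = g sinθ/(1+k) and the required friction f = kMg sinθ/(1+k).
The normal force is N = Mg cosθ, so μ_min = f/N = k tanθ/(1+k).
μ_min = 0.4 × tan18.3° / 1.4 ≈ 0.0945.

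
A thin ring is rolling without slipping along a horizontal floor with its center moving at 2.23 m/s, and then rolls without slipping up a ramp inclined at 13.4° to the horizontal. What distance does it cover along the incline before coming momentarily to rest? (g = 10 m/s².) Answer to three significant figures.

With I = MR², the ratio k = I/(MR²) is 1.
Since it rolls without slipping, ω = v/R and KE = ½Mv² + ½Iω² = ½(1+k)Mv² = Mv².
Setting this equal to Mgh gives the vertical rise h = (1+k)v₀²/(2g) = 2×2.23²/(2×10) = 0.4973 m.
The distance along the slope is d = h/sinθ = 0.4973/sin13.4° ≈ 2.15 m.

d ≈ 2.15 m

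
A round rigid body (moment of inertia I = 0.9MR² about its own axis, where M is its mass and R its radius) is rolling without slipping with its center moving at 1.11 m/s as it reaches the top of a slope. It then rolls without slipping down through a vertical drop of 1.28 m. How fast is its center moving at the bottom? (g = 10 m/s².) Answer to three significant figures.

With I = 0.9MR², the ratio k = I/(MR²) is 0.9.
Since it rolls without slipping, ω = v/R and KE = ½Mv² + ½Iω² = ½(1+k)Mv² = (19/20)Mv².
Conserving energy between top and bottom: (19/20)Mv² = (19/20)Mv₀² + Mgh, hence v² = v₀² + 2gh/(1+k).
v = √(1.11² + 2×10×1.28/1.9) = √14.71 ≈ 3.83 m/s.

v ≈ 3.83 m/s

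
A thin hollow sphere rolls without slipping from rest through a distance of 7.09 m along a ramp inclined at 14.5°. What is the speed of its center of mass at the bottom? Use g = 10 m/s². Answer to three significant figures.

For this body I = (2/3)MR², i.e. k = I/(MR²) = 2/3.
The rolling condition ω = v/R makes the rotational term ½I(v/R)² = ½kMv², so KE_total = ½(1+k)Mv² = (5/6)Mv².
The vertical drop is h = L sinθ = 7.09 × sin14.5° = 1.775 m.
Setting Mgh = (5/6)Mv² gives v = √(2gh/(1+k)) = √(2·10·1.775/1.667) ≈ 4.62 m/s.

v ≈ 4.62 m/s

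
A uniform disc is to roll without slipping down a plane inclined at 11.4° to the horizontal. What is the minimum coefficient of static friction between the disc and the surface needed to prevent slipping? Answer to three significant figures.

Here I = (1/2)MR², so the shape factor k = I/(MR²) = 0.5.
Newton's second law down the slope: Mg sinθ − f = Ma. The torque equation fR = Iα (with α = a/R) gives f = kMa.
These give a = g sinθ/(1+k) and the required friction f = kMg sinθ/(1+k).
With N = Mg cosθ, the no-slip condition f ≤ μN gives μ_min = f/N = k tanθ/(1+k).
μ_min = 0.5 × tan11.4° / 1.5 ≈ 0.0672.

μ_min ≈ 0.0672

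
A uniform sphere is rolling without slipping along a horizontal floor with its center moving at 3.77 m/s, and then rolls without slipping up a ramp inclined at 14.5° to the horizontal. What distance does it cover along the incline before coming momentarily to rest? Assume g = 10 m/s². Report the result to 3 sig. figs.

d ≈ 3.97 m

The moment of inertia is (2/5)MR², giving k ≡ I/(MR²) = 0.4.
Since it rolls without slipping, ω = v/R and KE = ½Mv² + ½Iω² = ½(1+k)Mv² = (7/10)Mv².
Setting this equal to Mgh gives the vertical rise h = (1+k)v₀²/(2g) = 1.4×3.77²/(2×10) = 0.9949 m.
Along the incline, d = h/sinθ = 0.9949/sin14.5° ≈ 3.97 m.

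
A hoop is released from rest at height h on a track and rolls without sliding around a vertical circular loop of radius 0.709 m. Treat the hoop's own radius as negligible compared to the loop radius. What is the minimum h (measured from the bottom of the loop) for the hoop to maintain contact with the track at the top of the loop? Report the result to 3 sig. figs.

For this body I = MR², i.e. k = I/(MR²) = 1.
At the top of the loop, the minimum-contact condition is Mg = Mv_top²/r, so v_top² = gr.
With ω = v/R, the kinetic energy at speed v is ½(1+k)Mv² = Mv².
Energy conservation from release (height h) to the top (height 2r): Mgh = Mg(2r) + M·gr.
Thus h_min = 2r + (1+k)r/2 = r(2 + 2/2) = 0.709 × 3 ≈ 2.13 m.

h_min ≈ 2.13 m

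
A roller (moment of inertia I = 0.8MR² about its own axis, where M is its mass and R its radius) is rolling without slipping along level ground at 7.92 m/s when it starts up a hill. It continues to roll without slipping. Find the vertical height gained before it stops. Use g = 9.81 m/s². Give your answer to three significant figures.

For this body I = 0.8MR², i.e. k = I/(MR²) = 0.8.
Pure rolling means v = ωR; then KE = ½Mv² + ½I(v/R)² = ½(1+k)Mv² = (9/10)Mv².
All of this converts to potential energy at the highest point: (9/10)Mv₀² = Mgh.
Thus h = (1+k)v₀²/(2g) = 1.8 × 7.92² / (2 × 9.81) ≈ 5.75 m.

h ≈ 5.75 m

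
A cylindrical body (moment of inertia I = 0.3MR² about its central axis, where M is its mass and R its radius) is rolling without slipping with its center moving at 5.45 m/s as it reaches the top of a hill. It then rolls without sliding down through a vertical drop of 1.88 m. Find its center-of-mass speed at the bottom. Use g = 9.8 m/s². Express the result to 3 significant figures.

v ≈ 7.62 m/s

The moment of inertia is 0.3MR², giving k ≡ I/(MR²) = 0.3.
Pure rolling means v = ωR; then KE = ½Mv² + ½I(v/R)² = ½(1+k)Mv² = (13/20)Mv².
Energy conservation: (13/20)Mv₀² + Mgh = (13/20)Mv², so v² = v₀² + 2gh/(1+k).
v = √(5.45² + 2×9.8×1.88/1.3) = √58.05 ≈ 7.62 m/s.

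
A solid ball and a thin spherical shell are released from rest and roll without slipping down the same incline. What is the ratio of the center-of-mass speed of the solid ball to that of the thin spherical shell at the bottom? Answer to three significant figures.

Each satisfies Mgh = ½(1+k)Mv² with k = I/(MR²), so v ∝ 1/√(1+k).
For the solid ball k = 0.4; for the thin spherical shell k = 2/3.
v₁/v₂ = √((1+k₂)/(1+k₁)) = √(1.667/1.4) ≈ 1.09.

v_ratio ≈ 1.09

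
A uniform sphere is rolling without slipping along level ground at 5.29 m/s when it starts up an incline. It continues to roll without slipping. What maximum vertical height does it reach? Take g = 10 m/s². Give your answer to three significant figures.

h ≈ 1.96 m

For this body I = (2/5)MR², i.e. k = I/(MR²) = 0.4.
Pure rolling means v = ωR; then KE = ½Mv² + ½I(v/R)² = ½(1+k)Mv² = (7/10)Mv².
All of this converts to potential energy at the highest point: (7/10)Mv₀² = Mgh.
Thus h = (1+k)v₀²/(2g) = 1.4 × 5.29² / (2 × 10) ≈ 1.96 m.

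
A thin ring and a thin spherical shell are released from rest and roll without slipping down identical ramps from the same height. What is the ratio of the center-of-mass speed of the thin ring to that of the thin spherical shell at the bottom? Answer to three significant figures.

Each satisfies Mgh = ½(1+k)Mv² with k = I/(MR²), so v ∝ 1/√(1+k).
For the thin ring k = 1; for the thin spherical shell k = 2/3.
v₁/v₂ = √((1+k₂)/(1+k₁)) = √(1.667/2) ≈ 0.913.

v_ratio ≈ 0.913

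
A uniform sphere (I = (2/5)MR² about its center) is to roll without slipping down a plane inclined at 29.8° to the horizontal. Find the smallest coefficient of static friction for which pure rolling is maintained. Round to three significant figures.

Here I = (2/5)MR², so the shape factor k = I/(MR²) = 0.4.
Newton's second law down the slope: Mg sinθ − f = Ma. The torque equation fR = Iα (with α = a/R) gives f = kMa.
These give a = g sinθ/(1+k) and the required friction f = kMg sinθ/(1+k).
With N = Mg cosθ, the no-slip condition f ≤ μN gives μ_min = f/N = k tanθ/(1+k).
μ_min = 0.4 × tan29.8° / 1.4 ≈ 0.164.

μ_min ≈ 0.164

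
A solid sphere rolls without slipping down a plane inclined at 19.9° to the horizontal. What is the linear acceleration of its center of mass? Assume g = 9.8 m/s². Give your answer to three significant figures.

Here I = (2/5)MR², so the shape factor k = I/(MR²) = 0.4.
Along the incline Mg sinθ − f = Ma, and torque about the center fR = Iα = kMR²(a/R) gives f = kMa.
Eliminating f: Mg sinθ = (1+k)Ma, so a = g sinθ/(1+k) = 9.8 × sin19.9° / 1.4 ≈ 2.38 m/s².

a ≈ 2.38 m/s²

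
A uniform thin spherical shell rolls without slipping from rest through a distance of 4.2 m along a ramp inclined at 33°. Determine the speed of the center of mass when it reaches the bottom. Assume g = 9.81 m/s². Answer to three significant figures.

For this body I = (2/3)MR², i.e. k = I/(MR²) = 2/3.
Since it rolls without slipping, ω = v/R and KE = ½Mv² + ½Iω² = ½(1+k)Mv² = (5/6)Mv².
The vertical drop is h = L sinθ = 4.2 × sin33° = 2.287 m.
Setting Mgh = (5/6)Mv² gives v = √(2gh/(1+k)) = √(2·9.81·2.287/1.667) ≈ 5.19 m/s.

v ≈ 5.19 m/s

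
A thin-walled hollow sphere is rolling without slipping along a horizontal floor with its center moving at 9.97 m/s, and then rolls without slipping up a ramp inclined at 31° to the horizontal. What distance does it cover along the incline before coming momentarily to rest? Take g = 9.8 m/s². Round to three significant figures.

The moment of inertia is (2/3)MR², giving k ≡ I/(MR²) = 2/3.
The rolling condition ω = v/R makes the rotational term ½I(v/R)² = ½kMv², so KE_total = ½(1+k)Mv² = (5/6)Mv².
Setting this equal to Mgh gives the vertical rise h = (1+k)v₀²/(2g) = 1.667×9.97²/(2×9.8) = 8.452 m.
Along the incline, d = h/sinθ = 8.452/sin31° ≈ 16.4 m.

d ≈ 16.4 m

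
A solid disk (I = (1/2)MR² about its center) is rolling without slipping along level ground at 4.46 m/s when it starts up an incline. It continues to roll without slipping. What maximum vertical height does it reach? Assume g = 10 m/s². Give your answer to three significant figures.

With I = (1/2)MR², the ratio k = I/(MR²) is 0.5.
The rolling condition ω = v/R makes the rotational term ½I(v/R)² = ½kMv², so KE_total = ½(1+k)Mv² = (3/4)Mv².
At the top the kinetic energy is zero, so (3/4)Mv₀² = Mgh.
Thus h = (1+k)v₀²/(2g) = 1.5 × 4.46² / (2 × 10) ≈ 1.49 m.

h ≈ 1.49 m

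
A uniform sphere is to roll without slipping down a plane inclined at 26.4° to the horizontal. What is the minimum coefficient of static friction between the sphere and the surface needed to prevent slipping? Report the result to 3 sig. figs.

With I = (2/5)MR², the ratio k = I/(MR²) is 0.4.
Newton's second law down the slope: Mg sinθ − f = Ma. The torque equation fR = Iα (with α = a/R) gives f = kMa.
These give a = g sinθ/(1+k) and the required friction f = kMg sinθ/(1+k).
With N = Mg cosθ, the no-slip condition f ≤ μN gives μ_min = f/N = k tanθ/(1+k).
μ_min = 0.4 × tan26.4° / 1.4 ≈ 0.142.

μ_min ≈ 0.142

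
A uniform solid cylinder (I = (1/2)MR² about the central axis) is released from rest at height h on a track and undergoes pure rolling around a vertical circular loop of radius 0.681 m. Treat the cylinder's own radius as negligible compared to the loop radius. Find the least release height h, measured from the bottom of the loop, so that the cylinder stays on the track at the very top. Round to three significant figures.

h_min ≈ 1.87 m

With I = (1/2)MR², the ratio k = I/(MR²) is 0.5.
At the top of the loop, the minimum-contact condition is Mg = Mv_top²/r, so v_top² = gr.
With ω = v/R, the kinetic energy at speed v is ½(1+k)Mv² = (3/4)Mv².
Energy conservation from release (height h) to the top (height 2r): Mgh = Mg(2r) + (3/4)M·gr.
Thus h_min = 2r + (1+k)r/2 = r(2 + 1.5/2) = 0.681 × 2.75 ≈ 1.87 m.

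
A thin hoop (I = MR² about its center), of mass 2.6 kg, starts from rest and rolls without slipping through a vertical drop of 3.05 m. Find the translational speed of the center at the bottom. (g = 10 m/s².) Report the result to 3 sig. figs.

For this body I = MR², i.e. k = I/(MR²) = 1.
Since it rolls without slipping, ω = v/R and KE = ½Mv² + ½Iω² = ½(1+k)Mv² = Mv².
Setting Mgh = Mv² gives v = √(2gh/(1+k)) = √(2·10·3.05/2) ≈ 5.52 m/s.

v ≈ 5.52 m/s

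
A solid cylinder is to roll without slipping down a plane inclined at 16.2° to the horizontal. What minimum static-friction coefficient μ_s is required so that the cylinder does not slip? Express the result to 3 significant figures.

For this body I = (1/2)MR², i.e. k = I/(MR²) = 0.5.
Newton's second law down the slope: Mg sinθ − f = Ma. The torque equation fR = Iα (with α = a/R) gives f = kMa.
These give a = g sinθ/(1+k) and the required friction f = kMg sinθ/(1+k).
The normal force is N = Mg cosθ, so μ_min = f/N = k tanθ/(1+k).
μ_min = 0.5 × tan16.2° / 1.5 ≈ 0.0968.

μ_min ≈ 0.0968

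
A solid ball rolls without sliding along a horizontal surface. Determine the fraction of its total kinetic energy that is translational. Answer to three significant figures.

fraction ≈ 0.714

For this body I = (2/5)MR², i.e. k = I/(MR²) = 0.4.
With ω = v/R, KE_trans = ½Mv² and KE_rot = ½Iω² = ½kMv², so KE_total = ½(1+k)Mv².
The translational fraction is therefore 1/(1+k) = 1/1.4 ≈ 0.714.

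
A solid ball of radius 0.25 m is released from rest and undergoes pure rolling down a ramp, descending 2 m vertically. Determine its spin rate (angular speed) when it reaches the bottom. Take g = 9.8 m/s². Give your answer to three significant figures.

ω ≈ 21.2 rad/s

Here I = (2/5)MR², so the shape factor k = I/(MR²) = 0.4.
The rolling condition ω = v/R makes the rotational term ½I(v/R)² = ½kMv², so KE_total = ½(1+k)Mv² = (7/10)Mv².
Energy conservation Mgh = ½(1+k)Mv² gives v = √(2gh/(1+k)) = √(2 × 9.8 × 2 / 1.4) = 5.292 m/s.
The angular speed follows from ω = v/R = 5.292/0.25 ≈ 21.2 rad/s.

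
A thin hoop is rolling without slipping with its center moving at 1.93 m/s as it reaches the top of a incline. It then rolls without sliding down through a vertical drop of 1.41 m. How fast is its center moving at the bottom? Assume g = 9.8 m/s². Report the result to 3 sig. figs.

v ≈ 4.19 m/s

The moment of inertia is MR², giving k ≡ I/(MR²) = 1.
Since it rolls without slipping, ω = v/R and KE = ½Mv² + ½Iω² = ½(1+k)Mv² = Mv².
Energy conservation: Mv₀² + Mgh = Mv², so v² = v₀² + 2gh/(1+k).
v = √(1.93² + 2×9.8×1.41/2) = √17.54 ≈ 4.19 m/s.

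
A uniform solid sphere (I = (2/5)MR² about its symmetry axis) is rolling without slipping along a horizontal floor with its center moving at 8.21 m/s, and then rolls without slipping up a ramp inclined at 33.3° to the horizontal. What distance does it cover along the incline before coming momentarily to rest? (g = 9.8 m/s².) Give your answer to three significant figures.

With I = (2/5)MR², the ratio k = I/(MR²) is 0.4.
The rolling condition ω = v/R makes the rotational term ½I(v/R)² = ½kMv², so KE_total = ½(1+k)Mv² = (7/10)Mv².
Setting this equal to Mgh gives the vertical rise h = (1+k)v₀²/(2g) = 1.4×8.21²/(2×9.8) = 4.815 m.
Along the incline, d = h/sinθ = 4.815/sin33.3° ≈ 8.77 m.

d ≈ 8.77 m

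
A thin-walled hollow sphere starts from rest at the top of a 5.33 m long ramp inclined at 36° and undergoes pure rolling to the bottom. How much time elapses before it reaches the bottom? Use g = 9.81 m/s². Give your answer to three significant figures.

With I = (2/3)MR², the ratio k = I/(MR²) is 2/3.
Translational: Mg sinθ − f = Ma. Rotational about the CM: fR = Iα = kMRa, so f = kMa.
Hence a = g sinθ/(1+k) = 9.81×sin36°/1.667 = 3.46 m/s².
With constant a from rest, t = √(2L/a) = √(2·5.33/3.46) ≈ 1.76 s.

t ≈ 1.76 s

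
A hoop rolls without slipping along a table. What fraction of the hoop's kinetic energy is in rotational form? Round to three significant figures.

For this body I = MR², i.e. k = I/(MR²) = 1.
With ω = v/R, KE_trans = ½Mv² and KE_rot = ½Iω² = ½kMv², so KE_total = ½(1+k)Mv².
The rotational fraction is therefore k/(1+k) = 1/2 ≈ 0.500.

fraction ≈ 0.500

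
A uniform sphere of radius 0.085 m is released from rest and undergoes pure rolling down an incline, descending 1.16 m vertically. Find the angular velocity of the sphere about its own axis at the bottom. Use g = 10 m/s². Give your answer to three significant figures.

Here I = (2/5)MR², so the shape factor k = I/(MR²) = 0.4.
The rolling condition ω = v/R makes the rotational term ½I(v/R)² = ½kMv², so KE_total = ½(1+k)Mv² = (7/10)Mv².
Energy conservation Mgh = ½(1+k)Mv² gives v = √(2gh/(1+k)) = √(2 × 10 × 1.16 / 1.4) = 4.071 m/s.
The angular speed follows from ω = v/R = 4.071/0.085 ≈ 47.9 rad/s.

ω ≈ 47.9 rad/s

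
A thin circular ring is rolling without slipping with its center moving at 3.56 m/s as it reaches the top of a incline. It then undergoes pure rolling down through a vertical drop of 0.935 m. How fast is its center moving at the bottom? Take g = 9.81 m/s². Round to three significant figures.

v ≈ 4.67 m/s

Here I = MR², so the shape factor k = I/(MR²) = 1.
Pure rolling means v = ωR; then KE = ½Mv² + ½I(v/R)² = ½(1+k)Mv² = Mv².
Energy conservation: Mv₀² + Mgh = Mv², so v² = v₀² + 2gh/(1+k).
v = √(3.56² + 2×9.81×0.935/2) = √21.85 ≈ 4.67 m/s.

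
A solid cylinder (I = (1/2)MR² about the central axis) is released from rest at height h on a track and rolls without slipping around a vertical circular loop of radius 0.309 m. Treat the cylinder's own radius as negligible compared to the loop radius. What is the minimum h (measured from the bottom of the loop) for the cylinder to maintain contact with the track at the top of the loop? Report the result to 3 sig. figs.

h_min ≈ 0.850 m

With I = (1/2)MR², the ratio k = I/(MR²) is 0.5.
At the top of the loop, the minimum-contact condition is Mg = Mv_top²/r, so v_top² = gr.
With ω = v/R, the kinetic energy at speed v is ½(1+k)Mv² = (3/4)Mv².
Energy conservation from release (height h) to the top (height 2r): Mgh = Mg(2r) + (3/4)M·gr.
Thus h_min = 2r + (1+k)r/2 = r(2 + 1.5/2) = 0.309 × 2.75 ≈ 0.850 m.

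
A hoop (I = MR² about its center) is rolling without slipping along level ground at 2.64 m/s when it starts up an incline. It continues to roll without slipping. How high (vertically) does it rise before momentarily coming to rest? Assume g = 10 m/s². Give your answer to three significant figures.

h ≈ 0.697 m

Here I = MR², so the shape factor k = I/(MR²) = 1.
Rolling without slipping gives ω = v/R, so the total kinetic energy is ½Mv² + ½Iω² = ½(1+k)Mv² = Mv².
All of this converts to potential energy at the highest point: Mv₀² = Mgh.
Thus h = (1+k)v₀²/(2g) = 2 × 2.64² / (2 × 10) ≈ 0.697 m.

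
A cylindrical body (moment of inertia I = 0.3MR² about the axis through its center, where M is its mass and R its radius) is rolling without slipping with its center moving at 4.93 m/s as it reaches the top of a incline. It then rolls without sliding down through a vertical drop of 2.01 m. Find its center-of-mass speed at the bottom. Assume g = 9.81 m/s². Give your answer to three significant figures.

v ≈ 7.39 m/s

Here I = 0.3MR², so the shape factor k = I/(MR²) = 0.3.
The rolling condition ω = v/R makes the rotational term ½I(v/R)² = ½kMv², so KE_total = ½(1+k)Mv² = (13/20)Mv².
Energy conservation: (13/20)Mv₀² + Mgh = (13/20)Mv², so v² = v₀² + 2gh/(1+k).
v = √(4.93² + 2×9.81×2.01/1.3) = √54.64 ≈ 7.39 m/s.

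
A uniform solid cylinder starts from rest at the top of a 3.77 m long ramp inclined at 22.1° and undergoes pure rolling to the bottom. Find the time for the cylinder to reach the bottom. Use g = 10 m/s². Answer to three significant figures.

t ≈ 1.73 s

The moment of inertia is (1/2)MR², giving k ≡ I/(MR²) = 0.5.
Translational: Mg sinθ − f = Ma. Rotational about the CM: fR = Iα = kMRa, so f = kMa.
Hence a = g sinθ/(1+k) = 10×sin22.1°/1.5 = 2.508 m/s².
With constant a from rest, t = √(2L/a) = √(2·3.77/2.508) ≈ 1.73 s.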